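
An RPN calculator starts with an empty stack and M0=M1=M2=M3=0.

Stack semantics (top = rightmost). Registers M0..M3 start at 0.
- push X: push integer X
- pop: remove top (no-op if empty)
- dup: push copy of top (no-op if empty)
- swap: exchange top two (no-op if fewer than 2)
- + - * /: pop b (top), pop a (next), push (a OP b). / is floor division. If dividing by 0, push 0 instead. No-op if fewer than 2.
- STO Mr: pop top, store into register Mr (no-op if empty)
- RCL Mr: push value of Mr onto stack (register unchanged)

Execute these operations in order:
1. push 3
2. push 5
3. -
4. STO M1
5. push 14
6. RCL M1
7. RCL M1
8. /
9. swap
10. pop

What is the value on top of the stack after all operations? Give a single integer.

After op 1 (push 3): stack=[3] mem=[0,0,0,0]
After op 2 (push 5): stack=[3,5] mem=[0,0,0,0]
After op 3 (-): stack=[-2] mem=[0,0,0,0]
After op 4 (STO M1): stack=[empty] mem=[0,-2,0,0]
After op 5 (push 14): stack=[14] mem=[0,-2,0,0]
After op 6 (RCL M1): stack=[14,-2] mem=[0,-2,0,0]
After op 7 (RCL M1): stack=[14,-2,-2] mem=[0,-2,0,0]
After op 8 (/): stack=[14,1] mem=[0,-2,0,0]
After op 9 (swap): stack=[1,14] mem=[0,-2,0,0]
After op 10 (pop): stack=[1] mem=[0,-2,0,0]

Answer: 1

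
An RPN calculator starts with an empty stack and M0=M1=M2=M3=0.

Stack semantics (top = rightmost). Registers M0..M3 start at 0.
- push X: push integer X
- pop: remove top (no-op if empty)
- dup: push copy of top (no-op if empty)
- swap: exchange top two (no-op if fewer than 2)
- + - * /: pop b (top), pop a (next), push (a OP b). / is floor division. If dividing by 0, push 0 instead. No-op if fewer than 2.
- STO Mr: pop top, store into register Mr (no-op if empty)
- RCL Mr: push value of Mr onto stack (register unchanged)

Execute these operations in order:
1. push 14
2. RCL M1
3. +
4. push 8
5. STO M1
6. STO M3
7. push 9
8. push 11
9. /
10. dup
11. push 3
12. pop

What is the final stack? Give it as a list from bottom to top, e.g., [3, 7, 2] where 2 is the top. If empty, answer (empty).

After op 1 (push 14): stack=[14] mem=[0,0,0,0]
After op 2 (RCL M1): stack=[14,0] mem=[0,0,0,0]
After op 3 (+): stack=[14] mem=[0,0,0,0]
After op 4 (push 8): stack=[14,8] mem=[0,0,0,0]
After op 5 (STO M1): stack=[14] mem=[0,8,0,0]
After op 6 (STO M3): stack=[empty] mem=[0,8,0,14]
After op 7 (push 9): stack=[9] mem=[0,8,0,14]
After op 8 (push 11): stack=[9,11] mem=[0,8,0,14]
After op 9 (/): stack=[0] mem=[0,8,0,14]
After op 10 (dup): stack=[0,0] mem=[0,8,0,14]
After op 11 (push 3): stack=[0,0,3] mem=[0,8,0,14]
After op 12 (pop): stack=[0,0] mem=[0,8,0,14]

Answer: [0, 0]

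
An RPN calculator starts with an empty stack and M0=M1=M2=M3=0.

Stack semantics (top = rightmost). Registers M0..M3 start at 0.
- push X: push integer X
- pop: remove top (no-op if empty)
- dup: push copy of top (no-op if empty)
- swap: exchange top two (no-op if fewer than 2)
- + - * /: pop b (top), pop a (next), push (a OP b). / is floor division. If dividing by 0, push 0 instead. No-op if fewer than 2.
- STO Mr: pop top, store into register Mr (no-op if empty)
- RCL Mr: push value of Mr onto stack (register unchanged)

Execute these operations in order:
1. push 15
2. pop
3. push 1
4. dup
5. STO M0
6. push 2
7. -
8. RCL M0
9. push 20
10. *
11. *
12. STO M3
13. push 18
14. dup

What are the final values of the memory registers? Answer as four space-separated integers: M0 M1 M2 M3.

Answer: 1 0 0 -20

Derivation:
After op 1 (push 15): stack=[15] mem=[0,0,0,0]
After op 2 (pop): stack=[empty] mem=[0,0,0,0]
After op 3 (push 1): stack=[1] mem=[0,0,0,0]
After op 4 (dup): stack=[1,1] mem=[0,0,0,0]
After op 5 (STO M0): stack=[1] mem=[1,0,0,0]
After op 6 (push 2): stack=[1,2] mem=[1,0,0,0]
After op 7 (-): stack=[-1] mem=[1,0,0,0]
After op 8 (RCL M0): stack=[-1,1] mem=[1,0,0,0]
After op 9 (push 20): stack=[-1,1,20] mem=[1,0,0,0]
After op 10 (*): stack=[-1,20] mem=[1,0,0,0]
After op 11 (*): stack=[-20] mem=[1,0,0,0]
After op 12 (STO M3): stack=[empty] mem=[1,0,0,-20]
After op 13 (push 18): stack=[18] mem=[1,0,0,-20]
After op 14 (dup): stack=[18,18] mem=[1,0,0,-20]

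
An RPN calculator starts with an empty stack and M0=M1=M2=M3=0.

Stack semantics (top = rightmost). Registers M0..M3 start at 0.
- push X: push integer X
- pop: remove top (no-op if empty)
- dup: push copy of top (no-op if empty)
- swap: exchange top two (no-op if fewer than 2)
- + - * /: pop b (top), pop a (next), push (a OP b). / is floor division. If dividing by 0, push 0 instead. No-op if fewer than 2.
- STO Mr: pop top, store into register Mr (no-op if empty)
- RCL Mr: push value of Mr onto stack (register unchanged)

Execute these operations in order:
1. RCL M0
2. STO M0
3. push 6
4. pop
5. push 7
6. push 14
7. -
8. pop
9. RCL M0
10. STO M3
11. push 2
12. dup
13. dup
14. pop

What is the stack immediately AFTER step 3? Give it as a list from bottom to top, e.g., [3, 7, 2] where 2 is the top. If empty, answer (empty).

After op 1 (RCL M0): stack=[0] mem=[0,0,0,0]
After op 2 (STO M0): stack=[empty] mem=[0,0,0,0]
After op 3 (push 6): stack=[6] mem=[0,0,0,0]

[6]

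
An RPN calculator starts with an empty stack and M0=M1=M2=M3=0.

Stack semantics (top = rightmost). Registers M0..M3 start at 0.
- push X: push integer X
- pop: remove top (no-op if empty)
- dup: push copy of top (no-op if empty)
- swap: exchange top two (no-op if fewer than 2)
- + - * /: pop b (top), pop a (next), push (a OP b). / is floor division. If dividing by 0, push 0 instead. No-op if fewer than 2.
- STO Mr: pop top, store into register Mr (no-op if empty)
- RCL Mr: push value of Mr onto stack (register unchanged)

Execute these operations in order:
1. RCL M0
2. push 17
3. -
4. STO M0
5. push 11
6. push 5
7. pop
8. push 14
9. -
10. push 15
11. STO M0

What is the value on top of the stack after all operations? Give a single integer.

After op 1 (RCL M0): stack=[0] mem=[0,0,0,0]
After op 2 (push 17): stack=[0,17] mem=[0,0,0,0]
After op 3 (-): stack=[-17] mem=[0,0,0,0]
After op 4 (STO M0): stack=[empty] mem=[-17,0,0,0]
After op 5 (push 11): stack=[11] mem=[-17,0,0,0]
After op 6 (push 5): stack=[11,5] mem=[-17,0,0,0]
After op 7 (pop): stack=[11] mem=[-17,0,0,0]
After op 8 (push 14): stack=[11,14] mem=[-17,0,0,0]
After op 9 (-): stack=[-3] mem=[-17,0,0,0]
After op 10 (push 15): stack=[-3,15] mem=[-17,0,0,0]
After op 11 (STO M0): stack=[-3] mem=[15,0,0,0]

Answer: -3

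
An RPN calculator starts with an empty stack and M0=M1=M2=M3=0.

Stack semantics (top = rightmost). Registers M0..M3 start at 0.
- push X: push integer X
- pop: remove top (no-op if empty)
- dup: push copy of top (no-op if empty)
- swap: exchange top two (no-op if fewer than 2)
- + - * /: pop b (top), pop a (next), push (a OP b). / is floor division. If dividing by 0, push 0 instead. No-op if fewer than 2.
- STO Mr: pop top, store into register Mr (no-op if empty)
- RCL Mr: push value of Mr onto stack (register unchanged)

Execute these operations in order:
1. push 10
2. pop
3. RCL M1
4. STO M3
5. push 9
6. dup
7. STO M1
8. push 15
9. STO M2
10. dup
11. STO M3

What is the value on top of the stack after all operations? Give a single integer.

Answer: 9

Derivation:
After op 1 (push 10): stack=[10] mem=[0,0,0,0]
After op 2 (pop): stack=[empty] mem=[0,0,0,0]
After op 3 (RCL M1): stack=[0] mem=[0,0,0,0]
After op 4 (STO M3): stack=[empty] mem=[0,0,0,0]
After op 5 (push 9): stack=[9] mem=[0,0,0,0]
After op 6 (dup): stack=[9,9] mem=[0,0,0,0]
After op 7 (STO M1): stack=[9] mem=[0,9,0,0]
After op 8 (push 15): stack=[9,15] mem=[0,9,0,0]
After op 9 (STO M2): stack=[9] mem=[0,9,15,0]
After op 10 (dup): stack=[9,9] mem=[0,9,15,0]
After op 11 (STO M3): stack=[9] mem=[0,9,15,9]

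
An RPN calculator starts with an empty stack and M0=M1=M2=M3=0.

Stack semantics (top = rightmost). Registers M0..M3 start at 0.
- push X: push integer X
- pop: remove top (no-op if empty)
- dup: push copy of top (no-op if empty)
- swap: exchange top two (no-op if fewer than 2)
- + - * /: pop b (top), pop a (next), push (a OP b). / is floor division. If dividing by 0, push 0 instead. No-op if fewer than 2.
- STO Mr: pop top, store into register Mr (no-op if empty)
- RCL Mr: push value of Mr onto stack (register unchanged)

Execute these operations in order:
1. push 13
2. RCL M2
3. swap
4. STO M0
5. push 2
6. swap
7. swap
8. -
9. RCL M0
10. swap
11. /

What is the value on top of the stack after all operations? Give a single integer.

After op 1 (push 13): stack=[13] mem=[0,0,0,0]
After op 2 (RCL M2): stack=[13,0] mem=[0,0,0,0]
After op 3 (swap): stack=[0,13] mem=[0,0,0,0]
After op 4 (STO M0): stack=[0] mem=[13,0,0,0]
After op 5 (push 2): stack=[0,2] mem=[13,0,0,0]
After op 6 (swap): stack=[2,0] mem=[13,0,0,0]
After op 7 (swap): stack=[0,2] mem=[13,0,0,0]
After op 8 (-): stack=[-2] mem=[13,0,0,0]
After op 9 (RCL M0): stack=[-2,13] mem=[13,0,0,0]
After op 10 (swap): stack=[13,-2] mem=[13,0,0,0]
After op 11 (/): stack=[-7] mem=[13,0,0,0]

Answer: -7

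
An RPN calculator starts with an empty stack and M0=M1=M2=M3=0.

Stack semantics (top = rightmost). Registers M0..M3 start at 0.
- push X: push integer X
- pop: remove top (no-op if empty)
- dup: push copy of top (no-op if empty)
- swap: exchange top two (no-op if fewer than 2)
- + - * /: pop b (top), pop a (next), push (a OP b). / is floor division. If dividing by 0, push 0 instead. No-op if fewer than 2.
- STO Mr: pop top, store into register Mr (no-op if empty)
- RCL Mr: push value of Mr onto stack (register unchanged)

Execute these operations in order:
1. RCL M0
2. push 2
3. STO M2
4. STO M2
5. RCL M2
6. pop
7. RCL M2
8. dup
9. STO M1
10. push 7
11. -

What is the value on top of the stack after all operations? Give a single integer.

After op 1 (RCL M0): stack=[0] mem=[0,0,0,0]
After op 2 (push 2): stack=[0,2] mem=[0,0,0,0]
After op 3 (STO M2): stack=[0] mem=[0,0,2,0]
After op 4 (STO M2): stack=[empty] mem=[0,0,0,0]
After op 5 (RCL M2): stack=[0] mem=[0,0,0,0]
After op 6 (pop): stack=[empty] mem=[0,0,0,0]
After op 7 (RCL M2): stack=[0] mem=[0,0,0,0]
After op 8 (dup): stack=[0,0] mem=[0,0,0,0]
After op 9 (STO M1): stack=[0] mem=[0,0,0,0]
After op 10 (push 7): stack=[0,7] mem=[0,0,0,0]
After op 11 (-): stack=[-7] mem=[0,0,0,0]

Answer: -7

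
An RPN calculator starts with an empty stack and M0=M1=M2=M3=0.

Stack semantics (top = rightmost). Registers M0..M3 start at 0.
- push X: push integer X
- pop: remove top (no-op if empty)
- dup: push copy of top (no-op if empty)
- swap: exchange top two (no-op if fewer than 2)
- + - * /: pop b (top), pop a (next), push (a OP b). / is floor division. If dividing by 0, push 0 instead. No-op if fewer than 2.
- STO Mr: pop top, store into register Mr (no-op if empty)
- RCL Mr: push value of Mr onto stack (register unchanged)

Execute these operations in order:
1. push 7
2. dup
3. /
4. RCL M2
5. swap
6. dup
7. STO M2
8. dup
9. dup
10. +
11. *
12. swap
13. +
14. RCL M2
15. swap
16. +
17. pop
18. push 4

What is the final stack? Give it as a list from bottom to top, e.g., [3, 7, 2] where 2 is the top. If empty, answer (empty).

Answer: [4]

Derivation:
After op 1 (push 7): stack=[7] mem=[0,0,0,0]
After op 2 (dup): stack=[7,7] mem=[0,0,0,0]
After op 3 (/): stack=[1] mem=[0,0,0,0]
After op 4 (RCL M2): stack=[1,0] mem=[0,0,0,0]
After op 5 (swap): stack=[0,1] mem=[0,0,0,0]
After op 6 (dup): stack=[0,1,1] mem=[0,0,0,0]
After op 7 (STO M2): stack=[0,1] mem=[0,0,1,0]
After op 8 (dup): stack=[0,1,1] mem=[0,0,1,0]
After op 9 (dup): stack=[0,1,1,1] mem=[0,0,1,0]
After op 10 (+): stack=[0,1,2] mem=[0,0,1,0]
After op 11 (*): stack=[0,2] mem=[0,0,1,0]
After op 12 (swap): stack=[2,0] mem=[0,0,1,0]
After op 13 (+): stack=[2] mem=[0,0,1,0]
After op 14 (RCL M2): stack=[2,1] mem=[0,0,1,0]
After op 15 (swap): stack=[1,2] mem=[0,0,1,0]
After op 16 (+): stack=[3] mem=[0,0,1,0]
After op 17 (pop): stack=[empty] mem=[0,0,1,0]
After op 18 (push 4): stack=[4] mem=[0,0,1,0]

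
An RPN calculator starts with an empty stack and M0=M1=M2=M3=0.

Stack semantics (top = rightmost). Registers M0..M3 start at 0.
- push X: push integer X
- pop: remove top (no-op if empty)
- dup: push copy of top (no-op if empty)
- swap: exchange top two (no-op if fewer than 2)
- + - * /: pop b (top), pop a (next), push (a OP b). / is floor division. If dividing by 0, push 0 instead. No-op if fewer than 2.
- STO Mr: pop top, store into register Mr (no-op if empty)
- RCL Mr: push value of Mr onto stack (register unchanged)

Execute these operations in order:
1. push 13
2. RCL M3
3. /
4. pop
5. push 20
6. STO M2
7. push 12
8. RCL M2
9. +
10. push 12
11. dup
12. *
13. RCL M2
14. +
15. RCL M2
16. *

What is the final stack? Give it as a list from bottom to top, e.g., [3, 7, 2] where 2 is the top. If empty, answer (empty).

Answer: [32, 3280]

Derivation:
After op 1 (push 13): stack=[13] mem=[0,0,0,0]
After op 2 (RCL M3): stack=[13,0] mem=[0,0,0,0]
After op 3 (/): stack=[0] mem=[0,0,0,0]
After op 4 (pop): stack=[empty] mem=[0,0,0,0]
After op 5 (push 20): stack=[20] mem=[0,0,0,0]
After op 6 (STO M2): stack=[empty] mem=[0,0,20,0]
After op 7 (push 12): stack=[12] mem=[0,0,20,0]
After op 8 (RCL M2): stack=[12,20] mem=[0,0,20,0]
After op 9 (+): stack=[32] mem=[0,0,20,0]
After op 10 (push 12): stack=[32,12] mem=[0,0,20,0]
After op 11 (dup): stack=[32,12,12] mem=[0,0,20,0]
After op 12 (*): stack=[32,144] mem=[0,0,20,0]
After op 13 (RCL M2): stack=[32,144,20] mem=[0,0,20,0]
After op 14 (+): stack=[32,164] mem=[0,0,20,0]
After op 15 (RCL M2): stack=[32,164,20] mem=[0,0,20,0]
After op 16 (*): stack=[32,3280] mem=[0,0,20,0]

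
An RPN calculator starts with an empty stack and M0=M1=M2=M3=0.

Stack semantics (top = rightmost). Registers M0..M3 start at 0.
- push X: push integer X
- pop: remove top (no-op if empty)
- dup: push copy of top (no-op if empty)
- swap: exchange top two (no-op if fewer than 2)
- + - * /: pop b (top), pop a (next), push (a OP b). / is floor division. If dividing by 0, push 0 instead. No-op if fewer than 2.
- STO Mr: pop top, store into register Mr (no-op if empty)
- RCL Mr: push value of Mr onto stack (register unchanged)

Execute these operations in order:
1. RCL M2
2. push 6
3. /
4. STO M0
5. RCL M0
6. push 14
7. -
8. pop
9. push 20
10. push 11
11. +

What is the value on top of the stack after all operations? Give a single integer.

After op 1 (RCL M2): stack=[0] mem=[0,0,0,0]
After op 2 (push 6): stack=[0,6] mem=[0,0,0,0]
After op 3 (/): stack=[0] mem=[0,0,0,0]
After op 4 (STO M0): stack=[empty] mem=[0,0,0,0]
After op 5 (RCL M0): stack=[0] mem=[0,0,0,0]
After op 6 (push 14): stack=[0,14] mem=[0,0,0,0]
After op 7 (-): stack=[-14] mem=[0,0,0,0]
After op 8 (pop): stack=[empty] mem=[0,0,0,0]
After op 9 (push 20): stack=[20] mem=[0,0,0,0]
After op 10 (push 11): stack=[20,11] mem=[0,0,0,0]
After op 11 (+): stack=[31] mem=[0,0,0,0]

Answer: 31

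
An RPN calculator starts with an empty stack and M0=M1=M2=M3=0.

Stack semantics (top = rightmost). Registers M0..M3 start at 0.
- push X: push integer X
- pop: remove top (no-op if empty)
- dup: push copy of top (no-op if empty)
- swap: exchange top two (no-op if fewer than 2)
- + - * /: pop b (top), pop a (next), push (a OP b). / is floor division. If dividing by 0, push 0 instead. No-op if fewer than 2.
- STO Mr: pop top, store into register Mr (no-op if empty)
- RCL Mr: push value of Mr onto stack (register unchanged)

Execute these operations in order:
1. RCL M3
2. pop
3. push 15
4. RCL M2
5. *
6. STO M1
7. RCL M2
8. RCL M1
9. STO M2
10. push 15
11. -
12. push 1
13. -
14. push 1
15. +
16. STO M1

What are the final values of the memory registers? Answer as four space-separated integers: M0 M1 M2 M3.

After op 1 (RCL M3): stack=[0] mem=[0,0,0,0]
After op 2 (pop): stack=[empty] mem=[0,0,0,0]
After op 3 (push 15): stack=[15] mem=[0,0,0,0]
After op 4 (RCL M2): stack=[15,0] mem=[0,0,0,0]
After op 5 (*): stack=[0] mem=[0,0,0,0]
After op 6 (STO M1): stack=[empty] mem=[0,0,0,0]
After op 7 (RCL M2): stack=[0] mem=[0,0,0,0]
After op 8 (RCL M1): stack=[0,0] mem=[0,0,0,0]
After op 9 (STO M2): stack=[0] mem=[0,0,0,0]
After op 10 (push 15): stack=[0,15] mem=[0,0,0,0]
After op 11 (-): stack=[-15] mem=[0,0,0,0]
After op 12 (push 1): stack=[-15,1] mem=[0,0,0,0]
After op 13 (-): stack=[-16] mem=[0,0,0,0]
After op 14 (push 1): stack=[-16,1] mem=[0,0,0,0]
After op 15 (+): stack=[-15] mem=[0,0,0,0]
After op 16 (STO M1): stack=[empty] mem=[0,-15,0,0]

Answer: 0 -15 0 0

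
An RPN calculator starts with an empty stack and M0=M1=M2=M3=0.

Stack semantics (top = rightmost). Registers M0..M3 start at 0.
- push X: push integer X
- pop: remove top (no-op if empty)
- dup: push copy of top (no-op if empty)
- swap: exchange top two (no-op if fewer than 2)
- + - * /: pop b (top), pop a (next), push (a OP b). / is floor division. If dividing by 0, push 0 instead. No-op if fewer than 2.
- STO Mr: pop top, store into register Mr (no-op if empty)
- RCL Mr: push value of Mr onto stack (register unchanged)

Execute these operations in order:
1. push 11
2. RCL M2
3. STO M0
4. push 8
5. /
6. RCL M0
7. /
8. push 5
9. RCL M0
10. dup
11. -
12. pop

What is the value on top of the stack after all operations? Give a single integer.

Answer: 5

Derivation:
After op 1 (push 11): stack=[11] mem=[0,0,0,0]
After op 2 (RCL M2): stack=[11,0] mem=[0,0,0,0]
After op 3 (STO M0): stack=[11] mem=[0,0,0,0]
After op 4 (push 8): stack=[11,8] mem=[0,0,0,0]
After op 5 (/): stack=[1] mem=[0,0,0,0]
After op 6 (RCL M0): stack=[1,0] mem=[0,0,0,0]
After op 7 (/): stack=[0] mem=[0,0,0,0]
After op 8 (push 5): stack=[0,5] mem=[0,0,0,0]
After op 9 (RCL M0): stack=[0,5,0] mem=[0,0,0,0]
After op 10 (dup): stack=[0,5,0,0] mem=[0,0,0,0]
After op 11 (-): stack=[0,5,0] mem=[0,0,0,0]
After op 12 (pop): stack=[0,5] mem=[0,0,0,0]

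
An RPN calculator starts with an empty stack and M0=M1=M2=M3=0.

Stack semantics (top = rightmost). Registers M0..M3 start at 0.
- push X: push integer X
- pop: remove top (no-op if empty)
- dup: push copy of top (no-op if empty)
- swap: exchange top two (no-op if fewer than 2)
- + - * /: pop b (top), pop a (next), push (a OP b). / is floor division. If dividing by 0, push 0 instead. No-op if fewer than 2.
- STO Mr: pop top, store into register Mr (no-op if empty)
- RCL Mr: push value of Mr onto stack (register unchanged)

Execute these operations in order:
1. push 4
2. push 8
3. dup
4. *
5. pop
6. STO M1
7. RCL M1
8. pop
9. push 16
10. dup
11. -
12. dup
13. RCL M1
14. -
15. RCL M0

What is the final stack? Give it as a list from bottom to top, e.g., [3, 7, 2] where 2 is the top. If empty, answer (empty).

Answer: [0, -4, 0]

Derivation:
After op 1 (push 4): stack=[4] mem=[0,0,0,0]
After op 2 (push 8): stack=[4,8] mem=[0,0,0,0]
After op 3 (dup): stack=[4,8,8] mem=[0,0,0,0]
After op 4 (*): stack=[4,64] mem=[0,0,0,0]
After op 5 (pop): stack=[4] mem=[0,0,0,0]
After op 6 (STO M1): stack=[empty] mem=[0,4,0,0]
After op 7 (RCL M1): stack=[4] mem=[0,4,0,0]
After op 8 (pop): stack=[empty] mem=[0,4,0,0]
After op 9 (push 16): stack=[16] mem=[0,4,0,0]
After op 10 (dup): stack=[16,16] mem=[0,4,0,0]
After op 11 (-): stack=[0] mem=[0,4,0,0]
After op 12 (dup): stack=[0,0] mem=[0,4,0,0]
After op 13 (RCL M1): stack=[0,0,4] mem=[0,4,0,0]
After op 14 (-): stack=[0,-4] mem=[0,4,0,0]
After op 15 (RCL M0): stack=[0,-4,0] mem=[0,4,0,0]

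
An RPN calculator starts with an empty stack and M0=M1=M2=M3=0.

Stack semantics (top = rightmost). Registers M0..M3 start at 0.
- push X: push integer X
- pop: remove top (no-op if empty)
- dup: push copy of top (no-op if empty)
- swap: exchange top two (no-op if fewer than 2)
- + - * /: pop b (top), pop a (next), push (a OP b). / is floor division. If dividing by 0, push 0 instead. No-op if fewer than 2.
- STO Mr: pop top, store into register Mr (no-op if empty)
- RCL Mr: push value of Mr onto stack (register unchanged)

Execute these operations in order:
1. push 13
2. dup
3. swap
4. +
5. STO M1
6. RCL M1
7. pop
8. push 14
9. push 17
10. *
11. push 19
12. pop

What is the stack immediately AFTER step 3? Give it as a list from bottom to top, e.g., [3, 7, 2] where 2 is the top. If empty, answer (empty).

After op 1 (push 13): stack=[13] mem=[0,0,0,0]
After op 2 (dup): stack=[13,13] mem=[0,0,0,0]
After op 3 (swap): stack=[13,13] mem=[0,0,0,0]

[13, 13]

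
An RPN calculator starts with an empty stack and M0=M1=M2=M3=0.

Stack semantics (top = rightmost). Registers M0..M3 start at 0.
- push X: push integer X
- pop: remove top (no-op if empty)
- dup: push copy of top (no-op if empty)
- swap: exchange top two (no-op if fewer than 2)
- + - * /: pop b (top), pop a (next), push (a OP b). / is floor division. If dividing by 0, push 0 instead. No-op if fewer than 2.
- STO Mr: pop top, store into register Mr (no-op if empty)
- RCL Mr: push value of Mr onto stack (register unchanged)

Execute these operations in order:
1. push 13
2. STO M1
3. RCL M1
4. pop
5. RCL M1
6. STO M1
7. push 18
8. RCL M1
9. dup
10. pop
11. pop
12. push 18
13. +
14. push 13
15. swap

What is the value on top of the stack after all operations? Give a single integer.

Answer: 36

Derivation:
After op 1 (push 13): stack=[13] mem=[0,0,0,0]
After op 2 (STO M1): stack=[empty] mem=[0,13,0,0]
After op 3 (RCL M1): stack=[13] mem=[0,13,0,0]
After op 4 (pop): stack=[empty] mem=[0,13,0,0]
After op 5 (RCL M1): stack=[13] mem=[0,13,0,0]
After op 6 (STO M1): stack=[empty] mem=[0,13,0,0]
After op 7 (push 18): stack=[18] mem=[0,13,0,0]
After op 8 (RCL M1): stack=[18,13] mem=[0,13,0,0]
After op 9 (dup): stack=[18,13,13] mem=[0,13,0,0]
After op 10 (pop): stack=[18,13] mem=[0,13,0,0]
After op 11 (pop): stack=[18] mem=[0,13,0,0]
After op 12 (push 18): stack=[18,18] mem=[0,13,0,0]
After op 13 (+): stack=[36] mem=[0,13,0,0]
After op 14 (push 13): stack=[36,13] mem=[0,13,0,0]
After op 15 (swap): stack=[13,36] mem=[0,13,0,0]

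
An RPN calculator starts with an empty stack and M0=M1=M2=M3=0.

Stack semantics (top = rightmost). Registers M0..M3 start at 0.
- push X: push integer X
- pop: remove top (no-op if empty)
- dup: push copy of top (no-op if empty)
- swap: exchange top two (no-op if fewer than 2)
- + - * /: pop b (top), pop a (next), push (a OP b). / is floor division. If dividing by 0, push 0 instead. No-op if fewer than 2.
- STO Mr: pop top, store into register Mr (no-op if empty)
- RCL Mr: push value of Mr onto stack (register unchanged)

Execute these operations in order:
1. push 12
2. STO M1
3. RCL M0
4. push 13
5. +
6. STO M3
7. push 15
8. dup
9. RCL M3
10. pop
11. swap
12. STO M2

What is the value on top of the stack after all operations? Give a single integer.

Answer: 15

Derivation:
After op 1 (push 12): stack=[12] mem=[0,0,0,0]
After op 2 (STO M1): stack=[empty] mem=[0,12,0,0]
After op 3 (RCL M0): stack=[0] mem=[0,12,0,0]
After op 4 (push 13): stack=[0,13] mem=[0,12,0,0]
After op 5 (+): stack=[13] mem=[0,12,0,0]
After op 6 (STO M3): stack=[empty] mem=[0,12,0,13]
After op 7 (push 15): stack=[15] mem=[0,12,0,13]
After op 8 (dup): stack=[15,15] mem=[0,12,0,13]
After op 9 (RCL M3): stack=[15,15,13] mem=[0,12,0,13]
After op 10 (pop): stack=[15,15] mem=[0,12,0,13]
After op 11 (swap): stack=[15,15] mem=[0,12,0,13]
After op 12 (STO M2): stack=[15] mem=[0,12,15,13]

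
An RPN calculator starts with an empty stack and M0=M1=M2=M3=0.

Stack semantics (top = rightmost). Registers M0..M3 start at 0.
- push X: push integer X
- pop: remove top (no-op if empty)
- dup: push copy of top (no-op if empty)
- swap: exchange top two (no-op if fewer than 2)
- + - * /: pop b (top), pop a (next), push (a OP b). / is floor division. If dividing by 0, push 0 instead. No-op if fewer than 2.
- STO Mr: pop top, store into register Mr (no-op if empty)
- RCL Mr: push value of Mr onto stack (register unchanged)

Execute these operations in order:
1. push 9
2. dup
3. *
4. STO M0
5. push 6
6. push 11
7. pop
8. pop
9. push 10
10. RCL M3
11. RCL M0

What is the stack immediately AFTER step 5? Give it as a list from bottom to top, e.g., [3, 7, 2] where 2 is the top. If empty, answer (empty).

After op 1 (push 9): stack=[9] mem=[0,0,0,0]
After op 2 (dup): stack=[9,9] mem=[0,0,0,0]
After op 3 (*): stack=[81] mem=[0,0,0,0]
After op 4 (STO M0): stack=[empty] mem=[81,0,0,0]
After op 5 (push 6): stack=[6] mem=[81,0,0,0]

[6]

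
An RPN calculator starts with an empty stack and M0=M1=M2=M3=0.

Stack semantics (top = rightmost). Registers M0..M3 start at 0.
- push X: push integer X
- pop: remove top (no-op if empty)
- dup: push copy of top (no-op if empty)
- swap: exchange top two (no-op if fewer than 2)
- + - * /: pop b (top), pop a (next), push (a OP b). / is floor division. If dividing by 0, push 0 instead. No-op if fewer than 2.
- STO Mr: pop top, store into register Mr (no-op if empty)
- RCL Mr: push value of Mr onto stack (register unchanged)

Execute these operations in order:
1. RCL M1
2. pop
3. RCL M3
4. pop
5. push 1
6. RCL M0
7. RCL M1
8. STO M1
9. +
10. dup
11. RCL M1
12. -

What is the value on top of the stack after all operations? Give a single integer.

Answer: 1

Derivation:
After op 1 (RCL M1): stack=[0] mem=[0,0,0,0]
After op 2 (pop): stack=[empty] mem=[0,0,0,0]
After op 3 (RCL M3): stack=[0] mem=[0,0,0,0]
After op 4 (pop): stack=[empty] mem=[0,0,0,0]
After op 5 (push 1): stack=[1] mem=[0,0,0,0]
After op 6 (RCL M0): stack=[1,0] mem=[0,0,0,0]
After op 7 (RCL M1): stack=[1,0,0] mem=[0,0,0,0]
After op 8 (STO M1): stack=[1,0] mem=[0,0,0,0]
After op 9 (+): stack=[1] mem=[0,0,0,0]
After op 10 (dup): stack=[1,1] mem=[0,0,0,0]
After op 11 (RCL M1): stack=[1,1,0] mem=[0,0,0,0]
After op 12 (-): stack=[1,1] mem=[0,0,0,0]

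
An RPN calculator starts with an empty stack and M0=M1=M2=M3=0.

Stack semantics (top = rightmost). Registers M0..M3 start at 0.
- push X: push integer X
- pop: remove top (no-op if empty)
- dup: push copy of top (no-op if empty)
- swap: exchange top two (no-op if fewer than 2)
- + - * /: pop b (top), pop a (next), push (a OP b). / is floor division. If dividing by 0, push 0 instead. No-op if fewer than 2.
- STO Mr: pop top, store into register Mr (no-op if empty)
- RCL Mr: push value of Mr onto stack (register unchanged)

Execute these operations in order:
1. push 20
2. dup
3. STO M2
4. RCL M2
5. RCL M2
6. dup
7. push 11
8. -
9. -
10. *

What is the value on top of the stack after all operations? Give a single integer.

After op 1 (push 20): stack=[20] mem=[0,0,0,0]
After op 2 (dup): stack=[20,20] mem=[0,0,0,0]
After op 3 (STO M2): stack=[20] mem=[0,0,20,0]
After op 4 (RCL M2): stack=[20,20] mem=[0,0,20,0]
After op 5 (RCL M2): stack=[20,20,20] mem=[0,0,20,0]
After op 6 (dup): stack=[20,20,20,20] mem=[0,0,20,0]
After op 7 (push 11): stack=[20,20,20,20,11] mem=[0,0,20,0]
After op 8 (-): stack=[20,20,20,9] mem=[0,0,20,0]
After op 9 (-): stack=[20,20,11] mem=[0,0,20,0]
After op 10 (*): stack=[20,220] mem=[0,0,20,0]

Answer: 220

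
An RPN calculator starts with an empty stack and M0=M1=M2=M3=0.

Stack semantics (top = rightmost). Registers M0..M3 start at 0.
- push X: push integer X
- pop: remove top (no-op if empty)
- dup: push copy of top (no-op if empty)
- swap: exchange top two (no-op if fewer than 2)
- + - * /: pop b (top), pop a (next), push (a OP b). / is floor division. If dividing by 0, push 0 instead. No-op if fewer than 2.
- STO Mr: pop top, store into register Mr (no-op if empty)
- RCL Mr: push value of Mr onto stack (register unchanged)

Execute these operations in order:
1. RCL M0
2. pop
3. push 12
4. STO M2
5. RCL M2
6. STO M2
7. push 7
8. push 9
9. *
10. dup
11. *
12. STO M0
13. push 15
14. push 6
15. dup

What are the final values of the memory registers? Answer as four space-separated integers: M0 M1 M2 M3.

Answer: 3969 0 12 0

Derivation:
After op 1 (RCL M0): stack=[0] mem=[0,0,0,0]
After op 2 (pop): stack=[empty] mem=[0,0,0,0]
After op 3 (push 12): stack=[12] mem=[0,0,0,0]
After op 4 (STO M2): stack=[empty] mem=[0,0,12,0]
After op 5 (RCL M2): stack=[12] mem=[0,0,12,0]
After op 6 (STO M2): stack=[empty] mem=[0,0,12,0]
After op 7 (push 7): stack=[7] mem=[0,0,12,0]
After op 8 (push 9): stack=[7,9] mem=[0,0,12,0]
After op 9 (*): stack=[63] mem=[0,0,12,0]
After op 10 (dup): stack=[63,63] mem=[0,0,12,0]
After op 11 (*): stack=[3969] mem=[0,0,12,0]
After op 12 (STO M0): stack=[empty] mem=[3969,0,12,0]
After op 13 (push 15): stack=[15] mem=[3969,0,12,0]
After op 14 (push 6): stack=[15,6] mem=[3969,0,12,0]
After op 15 (dup): stack=[15,6,6] mem=[3969,0,12,0]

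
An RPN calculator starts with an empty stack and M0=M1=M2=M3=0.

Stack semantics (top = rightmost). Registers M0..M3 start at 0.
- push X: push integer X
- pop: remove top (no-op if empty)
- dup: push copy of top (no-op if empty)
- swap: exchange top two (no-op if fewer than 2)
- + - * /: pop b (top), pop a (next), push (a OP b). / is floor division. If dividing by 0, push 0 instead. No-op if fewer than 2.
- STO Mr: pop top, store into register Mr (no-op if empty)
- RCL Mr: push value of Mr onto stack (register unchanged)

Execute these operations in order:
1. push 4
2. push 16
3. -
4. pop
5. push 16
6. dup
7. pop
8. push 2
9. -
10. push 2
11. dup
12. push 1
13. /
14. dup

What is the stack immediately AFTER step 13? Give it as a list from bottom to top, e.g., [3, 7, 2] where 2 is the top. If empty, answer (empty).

After op 1 (push 4): stack=[4] mem=[0,0,0,0]
After op 2 (push 16): stack=[4,16] mem=[0,0,0,0]
After op 3 (-): stack=[-12] mem=[0,0,0,0]
After op 4 (pop): stack=[empty] mem=[0,0,0,0]
After op 5 (push 16): stack=[16] mem=[0,0,0,0]
After op 6 (dup): stack=[16,16] mem=[0,0,0,0]
After op 7 (pop): stack=[16] mem=[0,0,0,0]
After op 8 (push 2): stack=[16,2] mem=[0,0,0,0]
After op 9 (-): stack=[14] mem=[0,0,0,0]
After op 10 (push 2): stack=[14,2] mem=[0,0,0,0]
After op 11 (dup): stack=[14,2,2] mem=[0,0,0,0]
After op 12 (push 1): stack=[14,2,2,1] mem=[0,0,0,0]
After op 13 (/): stack=[14,2,2] mem=[0,0,0,0]

[14, 2, 2]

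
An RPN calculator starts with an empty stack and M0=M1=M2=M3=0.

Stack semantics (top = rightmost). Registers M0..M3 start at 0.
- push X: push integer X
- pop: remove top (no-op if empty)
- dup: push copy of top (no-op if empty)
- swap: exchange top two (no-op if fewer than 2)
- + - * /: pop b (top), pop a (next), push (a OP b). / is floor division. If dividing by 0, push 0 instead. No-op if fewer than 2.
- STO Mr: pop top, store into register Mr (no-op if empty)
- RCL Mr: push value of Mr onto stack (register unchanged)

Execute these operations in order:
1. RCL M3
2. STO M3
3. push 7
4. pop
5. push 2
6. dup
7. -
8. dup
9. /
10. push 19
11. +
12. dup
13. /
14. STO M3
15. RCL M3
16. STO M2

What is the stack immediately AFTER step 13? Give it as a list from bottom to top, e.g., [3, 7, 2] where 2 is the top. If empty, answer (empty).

After op 1 (RCL M3): stack=[0] mem=[0,0,0,0]
After op 2 (STO M3): stack=[empty] mem=[0,0,0,0]
After op 3 (push 7): stack=[7] mem=[0,0,0,0]
After op 4 (pop): stack=[empty] mem=[0,0,0,0]
After op 5 (push 2): stack=[2] mem=[0,0,0,0]
After op 6 (dup): stack=[2,2] mem=[0,0,0,0]
After op 7 (-): stack=[0] mem=[0,0,0,0]
After op 8 (dup): stack=[0,0] mem=[0,0,0,0]
After op 9 (/): stack=[0] mem=[0,0,0,0]
After op 10 (push 19): stack=[0,19] mem=[0,0,0,0]
After op 11 (+): stack=[19] mem=[0,0,0,0]
After op 12 (dup): stack=[19,19] mem=[0,0,0,0]
After op 13 (/): stack=[1] mem=[0,0,0,0]

[1]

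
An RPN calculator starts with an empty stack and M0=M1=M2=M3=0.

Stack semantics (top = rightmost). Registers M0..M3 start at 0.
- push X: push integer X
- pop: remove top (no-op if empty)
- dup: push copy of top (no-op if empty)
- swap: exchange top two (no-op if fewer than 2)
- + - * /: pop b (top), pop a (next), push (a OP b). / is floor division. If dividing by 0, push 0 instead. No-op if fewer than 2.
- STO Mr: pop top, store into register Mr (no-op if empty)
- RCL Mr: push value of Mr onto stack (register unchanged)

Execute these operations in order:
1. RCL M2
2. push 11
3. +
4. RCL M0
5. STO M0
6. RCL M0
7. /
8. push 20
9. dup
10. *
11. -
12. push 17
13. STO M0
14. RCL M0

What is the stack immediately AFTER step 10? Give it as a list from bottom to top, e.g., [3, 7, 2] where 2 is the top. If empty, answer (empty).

After op 1 (RCL M2): stack=[0] mem=[0,0,0,0]
After op 2 (push 11): stack=[0,11] mem=[0,0,0,0]
After op 3 (+): stack=[11] mem=[0,0,0,0]
After op 4 (RCL M0): stack=[11,0] mem=[0,0,0,0]
After op 5 (STO M0): stack=[11] mem=[0,0,0,0]
After op 6 (RCL M0): stack=[11,0] mem=[0,0,0,0]
After op 7 (/): stack=[0] mem=[0,0,0,0]
After op 8 (push 20): stack=[0,20] mem=[0,0,0,0]
After op 9 (dup): stack=[0,20,20] mem=[0,0,0,0]
After op 10 (*): stack=[0,400] mem=[0,0,0,0]

[0, 400]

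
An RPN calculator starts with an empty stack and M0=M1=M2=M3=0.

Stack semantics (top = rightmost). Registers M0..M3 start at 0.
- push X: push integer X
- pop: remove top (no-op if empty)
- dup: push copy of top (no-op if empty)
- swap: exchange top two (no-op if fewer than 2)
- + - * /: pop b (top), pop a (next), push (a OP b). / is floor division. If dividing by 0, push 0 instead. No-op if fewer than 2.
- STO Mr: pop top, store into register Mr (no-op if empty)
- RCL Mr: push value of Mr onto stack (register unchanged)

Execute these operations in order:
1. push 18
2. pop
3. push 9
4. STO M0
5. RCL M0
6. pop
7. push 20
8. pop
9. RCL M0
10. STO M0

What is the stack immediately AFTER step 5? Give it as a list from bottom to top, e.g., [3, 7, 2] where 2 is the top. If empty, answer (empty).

After op 1 (push 18): stack=[18] mem=[0,0,0,0]
After op 2 (pop): stack=[empty] mem=[0,0,0,0]
After op 3 (push 9): stack=[9] mem=[0,0,0,0]
After op 4 (STO M0): stack=[empty] mem=[9,0,0,0]
After op 5 (RCL M0): stack=[9] mem=[9,0,0,0]

[9]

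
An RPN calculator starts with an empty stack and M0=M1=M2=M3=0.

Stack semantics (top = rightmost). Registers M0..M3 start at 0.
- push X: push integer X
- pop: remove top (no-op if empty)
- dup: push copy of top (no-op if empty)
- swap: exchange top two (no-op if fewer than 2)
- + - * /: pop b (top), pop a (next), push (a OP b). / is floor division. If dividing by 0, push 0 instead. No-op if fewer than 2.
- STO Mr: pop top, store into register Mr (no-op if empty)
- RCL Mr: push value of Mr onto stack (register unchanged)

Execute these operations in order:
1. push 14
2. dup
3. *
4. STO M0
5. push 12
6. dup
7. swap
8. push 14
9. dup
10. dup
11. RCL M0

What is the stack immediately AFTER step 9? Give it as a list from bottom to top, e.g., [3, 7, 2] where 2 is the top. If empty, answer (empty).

After op 1 (push 14): stack=[14] mem=[0,0,0,0]
After op 2 (dup): stack=[14,14] mem=[0,0,0,0]
After op 3 (*): stack=[196] mem=[0,0,0,0]
After op 4 (STO M0): stack=[empty] mem=[196,0,0,0]
After op 5 (push 12): stack=[12] mem=[196,0,0,0]
After op 6 (dup): stack=[12,12] mem=[196,0,0,0]
After op 7 (swap): stack=[12,12] mem=[196,0,0,0]
After op 8 (push 14): stack=[12,12,14] mem=[196,0,0,0]
After op 9 (dup): stack=[12,12,14,14] mem=[196,0,0,0]

[12, 12, 14, 14]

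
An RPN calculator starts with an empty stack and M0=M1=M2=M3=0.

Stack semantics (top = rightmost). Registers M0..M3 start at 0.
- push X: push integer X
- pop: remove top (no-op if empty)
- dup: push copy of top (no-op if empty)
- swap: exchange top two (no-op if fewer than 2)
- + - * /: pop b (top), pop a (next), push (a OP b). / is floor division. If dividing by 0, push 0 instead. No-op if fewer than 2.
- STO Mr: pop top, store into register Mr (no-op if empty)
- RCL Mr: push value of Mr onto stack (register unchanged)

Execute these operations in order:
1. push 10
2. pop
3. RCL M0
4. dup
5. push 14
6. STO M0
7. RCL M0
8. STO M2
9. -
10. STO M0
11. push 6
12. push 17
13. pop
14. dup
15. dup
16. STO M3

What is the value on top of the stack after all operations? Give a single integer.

After op 1 (push 10): stack=[10] mem=[0,0,0,0]
After op 2 (pop): stack=[empty] mem=[0,0,0,0]
After op 3 (RCL M0): stack=[0] mem=[0,0,0,0]
After op 4 (dup): stack=[0,0] mem=[0,0,0,0]
After op 5 (push 14): stack=[0,0,14] mem=[0,0,0,0]
After op 6 (STO M0): stack=[0,0] mem=[14,0,0,0]
After op 7 (RCL M0): stack=[0,0,14] mem=[14,0,0,0]
After op 8 (STO M2): stack=[0,0] mem=[14,0,14,0]
After op 9 (-): stack=[0] mem=[14,0,14,0]
After op 10 (STO M0): stack=[empty] mem=[0,0,14,0]
After op 11 (push 6): stack=[6] mem=[0,0,14,0]
After op 12 (push 17): stack=[6,17] mem=[0,0,14,0]
After op 13 (pop): stack=[6] mem=[0,0,14,0]
After op 14 (dup): stack=[6,6] mem=[0,0,14,0]
After op 15 (dup): stack=[6,6,6] mem=[0,0,14,0]
After op 16 (STO M3): stack=[6,6] mem=[0,0,14,6]

Answer: 6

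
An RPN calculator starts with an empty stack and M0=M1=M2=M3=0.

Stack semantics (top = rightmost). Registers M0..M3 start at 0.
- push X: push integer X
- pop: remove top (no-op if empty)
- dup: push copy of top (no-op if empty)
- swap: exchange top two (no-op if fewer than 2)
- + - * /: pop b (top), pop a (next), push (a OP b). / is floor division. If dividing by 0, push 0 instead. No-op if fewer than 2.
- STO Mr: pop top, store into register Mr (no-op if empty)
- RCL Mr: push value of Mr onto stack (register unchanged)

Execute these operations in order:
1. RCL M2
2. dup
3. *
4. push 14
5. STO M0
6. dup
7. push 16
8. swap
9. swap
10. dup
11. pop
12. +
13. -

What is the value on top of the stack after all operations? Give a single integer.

After op 1 (RCL M2): stack=[0] mem=[0,0,0,0]
After op 2 (dup): stack=[0,0] mem=[0,0,0,0]
After op 3 (*): stack=[0] mem=[0,0,0,0]
After op 4 (push 14): stack=[0,14] mem=[0,0,0,0]
After op 5 (STO M0): stack=[0] mem=[14,0,0,0]
After op 6 (dup): stack=[0,0] mem=[14,0,0,0]
After op 7 (push 16): stack=[0,0,16] mem=[14,0,0,0]
After op 8 (swap): stack=[0,16,0] mem=[14,0,0,0]
After op 9 (swap): stack=[0,0,16] mem=[14,0,0,0]
After op 10 (dup): stack=[0,0,16,16] mem=[14,0,0,0]
After op 11 (pop): stack=[0,0,16] mem=[14,0,0,0]
After op 12 (+): stack=[0,16] mem=[14,0,0,0]
After op 13 (-): stack=[-16] mem=[14,0,0,0]

Answer: -16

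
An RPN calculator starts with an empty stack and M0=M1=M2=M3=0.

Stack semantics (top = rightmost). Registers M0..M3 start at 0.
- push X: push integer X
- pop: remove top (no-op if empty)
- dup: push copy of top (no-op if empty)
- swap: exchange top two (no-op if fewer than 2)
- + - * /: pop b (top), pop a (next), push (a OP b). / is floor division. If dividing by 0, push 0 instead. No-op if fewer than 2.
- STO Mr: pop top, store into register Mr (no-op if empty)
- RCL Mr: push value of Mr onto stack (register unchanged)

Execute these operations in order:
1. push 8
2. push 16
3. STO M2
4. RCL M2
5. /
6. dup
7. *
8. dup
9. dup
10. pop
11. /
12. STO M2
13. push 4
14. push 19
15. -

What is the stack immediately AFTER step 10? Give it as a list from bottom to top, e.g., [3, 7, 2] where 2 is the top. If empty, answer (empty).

After op 1 (push 8): stack=[8] mem=[0,0,0,0]
After op 2 (push 16): stack=[8,16] mem=[0,0,0,0]
After op 3 (STO M2): stack=[8] mem=[0,0,16,0]
After op 4 (RCL M2): stack=[8,16] mem=[0,0,16,0]
After op 5 (/): stack=[0] mem=[0,0,16,0]
After op 6 (dup): stack=[0,0] mem=[0,0,16,0]
After op 7 (*): stack=[0] mem=[0,0,16,0]
After op 8 (dup): stack=[0,0] mem=[0,0,16,0]
After op 9 (dup): stack=[0,0,0] mem=[0,0,16,0]
After op 10 (pop): stack=[0,0] mem=[0,0,16,0]

[0, 0]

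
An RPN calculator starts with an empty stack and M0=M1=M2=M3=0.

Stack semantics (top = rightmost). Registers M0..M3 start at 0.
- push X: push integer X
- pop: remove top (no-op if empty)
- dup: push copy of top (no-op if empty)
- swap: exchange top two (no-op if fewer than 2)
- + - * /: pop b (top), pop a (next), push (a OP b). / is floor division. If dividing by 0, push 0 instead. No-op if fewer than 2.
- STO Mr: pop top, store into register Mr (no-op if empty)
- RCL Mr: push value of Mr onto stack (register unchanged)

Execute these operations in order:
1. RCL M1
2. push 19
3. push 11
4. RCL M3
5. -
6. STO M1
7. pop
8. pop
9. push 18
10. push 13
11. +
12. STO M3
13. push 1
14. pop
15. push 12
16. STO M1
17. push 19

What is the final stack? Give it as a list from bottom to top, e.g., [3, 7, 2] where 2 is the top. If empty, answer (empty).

After op 1 (RCL M1): stack=[0] mem=[0,0,0,0]
After op 2 (push 19): stack=[0,19] mem=[0,0,0,0]
After op 3 (push 11): stack=[0,19,11] mem=[0,0,0,0]
After op 4 (RCL M3): stack=[0,19,11,0] mem=[0,0,0,0]
After op 5 (-): stack=[0,19,11] mem=[0,0,0,0]
After op 6 (STO M1): stack=[0,19] mem=[0,11,0,0]
After op 7 (pop): stack=[0] mem=[0,11,0,0]
After op 8 (pop): stack=[empty] mem=[0,11,0,0]
After op 9 (push 18): stack=[18] mem=[0,11,0,0]
After op 10 (push 13): stack=[18,13] mem=[0,11,0,0]
After op 11 (+): stack=[31] mem=[0,11,0,0]
After op 12 (STO M3): stack=[empty] mem=[0,11,0,31]
After op 13 (push 1): stack=[1] mem=[0,11,0,31]
After op 14 (pop): stack=[empty] mem=[0,11,0,31]
After op 15 (push 12): stack=[12] mem=[0,11,0,31]
After op 16 (STO M1): stack=[empty] mem=[0,12,0,31]
After op 17 (push 19): stack=[19] mem=[0,12,0,31]

Answer: [19]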